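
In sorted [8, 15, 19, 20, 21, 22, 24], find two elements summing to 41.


Two pointers: lo=0, hi=6
Found pair: (19, 22) summing to 41


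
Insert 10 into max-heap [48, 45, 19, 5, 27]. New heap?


Append 10: [48, 45, 19, 5, 27, 10]
Bubble up: no swaps needed
Result: [48, 45, 19, 5, 27, 10]


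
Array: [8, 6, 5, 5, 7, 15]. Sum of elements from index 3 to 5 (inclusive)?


Prefix sums: [0, 8, 14, 19, 24, 31, 46]
Sum[3..5] = prefix[6] - prefix[3] = 46 - 19 = 27


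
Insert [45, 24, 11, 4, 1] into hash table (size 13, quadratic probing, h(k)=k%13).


Insertions: 45->slot 6; 24->slot 11; 11->slot 12; 4->slot 4; 1->slot 1
Table: [None, 1, None, None, 4, None, 45, None, None, None, None, 24, 11]


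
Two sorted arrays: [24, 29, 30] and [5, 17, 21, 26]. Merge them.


Compare heads, take smaller each step.
Merged: [5, 17, 21, 24, 26, 29, 30]


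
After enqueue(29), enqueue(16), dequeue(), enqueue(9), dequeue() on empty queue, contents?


enqueue(29) -> [29]
enqueue(16) -> [29, 16]
dequeue() returns 29 -> [16]
enqueue(9) -> [16, 9]
dequeue() returns 16 -> [9]
Final queue (front to back): [9]


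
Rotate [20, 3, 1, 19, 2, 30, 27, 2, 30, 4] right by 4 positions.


Right rotate by 4: [27, 2, 30, 4, 20, 3, 1, 19, 2, 30]


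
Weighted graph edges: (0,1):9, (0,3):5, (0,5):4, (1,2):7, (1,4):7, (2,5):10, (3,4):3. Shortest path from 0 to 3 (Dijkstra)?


Dijkstra from 0:
Distances: {0: 0, 1: 9, 2: 14, 3: 5, 4: 8, 5: 4}
Shortest distance to 3 = 5, path = [0, 3]


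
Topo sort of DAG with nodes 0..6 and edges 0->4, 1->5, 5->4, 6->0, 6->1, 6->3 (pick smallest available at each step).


Kahn's algorithm, process smallest node first
Order: [2, 6, 0, 1, 3, 5, 4]


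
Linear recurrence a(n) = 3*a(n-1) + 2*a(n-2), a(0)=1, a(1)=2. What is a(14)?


Build bottom-up:
...a(12)=2587924, a(13)=9217028, a(14)=3*9217028+2*2587924=32826932


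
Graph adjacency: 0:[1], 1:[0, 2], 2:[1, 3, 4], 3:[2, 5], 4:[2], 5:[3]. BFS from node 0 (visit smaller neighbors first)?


BFS queue: start with [0]
Visit order: [0, 1, 2, 3, 4, 5]


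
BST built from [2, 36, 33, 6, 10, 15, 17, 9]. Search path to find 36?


BST root = 2
Search for 36: compare at each node
Path: [2, 36]


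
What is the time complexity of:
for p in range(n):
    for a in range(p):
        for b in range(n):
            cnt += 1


Per nesting level: O(n) * O(n) [triangular over p] * O(n) = O(n^3)
Complexity: O(n^3)


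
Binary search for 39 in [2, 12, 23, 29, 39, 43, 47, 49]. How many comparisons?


Search for 39:
[0,7] mid=3 arr[3]=29
[4,7] mid=5 arr[5]=43
[4,4] mid=4 arr[4]=39
Total: 3 comparisons


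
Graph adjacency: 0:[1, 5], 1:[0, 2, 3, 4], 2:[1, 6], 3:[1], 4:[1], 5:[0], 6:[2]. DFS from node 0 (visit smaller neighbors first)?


DFS stack-based: start with [0]
Visit order: [0, 1, 2, 6, 3, 4, 5]


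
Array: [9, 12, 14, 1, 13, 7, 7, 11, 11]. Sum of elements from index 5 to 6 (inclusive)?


Prefix sums: [0, 9, 21, 35, 36, 49, 56, 63, 74, 85]
Sum[5..6] = prefix[7] - prefix[5] = 63 - 49 = 14


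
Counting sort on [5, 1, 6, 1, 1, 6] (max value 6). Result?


Count array: [0, 3, 0, 0, 0, 1, 2]
Reconstruct: [1, 1, 1, 5, 6, 6]


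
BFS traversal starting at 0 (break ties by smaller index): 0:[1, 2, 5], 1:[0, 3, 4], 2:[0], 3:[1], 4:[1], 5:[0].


BFS queue: start with [0]
Visit order: [0, 1, 2, 5, 3, 4]


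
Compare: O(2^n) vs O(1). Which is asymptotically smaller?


constant grows slower than exponential
O(1) is asymptotically smaller; O(2^n) grows faster


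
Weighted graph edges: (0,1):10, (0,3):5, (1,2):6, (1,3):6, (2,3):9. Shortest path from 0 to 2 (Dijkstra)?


Dijkstra from 0:
Distances: {0: 0, 1: 10, 2: 14, 3: 5}
Shortest distance to 2 = 14, path = [0, 3, 2]


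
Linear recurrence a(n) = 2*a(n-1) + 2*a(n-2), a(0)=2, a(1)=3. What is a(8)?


Build bottom-up:
...a(6)=536, a(7)=1464, a(8)=2*1464+2*536=4000


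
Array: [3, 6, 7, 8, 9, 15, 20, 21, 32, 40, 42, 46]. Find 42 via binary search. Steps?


Search for 42:
[0,11] mid=5 arr[5]=15
[6,11] mid=8 arr[8]=32
[9,11] mid=10 arr[10]=42
Total: 3 comparisons


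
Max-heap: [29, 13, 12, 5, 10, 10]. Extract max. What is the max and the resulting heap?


Max = 29
Replace root with last, heapify down
Resulting heap: [13, 10, 12, 5, 10]


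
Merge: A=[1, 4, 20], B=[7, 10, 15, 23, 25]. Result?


Compare heads, take smaller each step.
Merged: [1, 4, 7, 10, 15, 20, 23, 25]


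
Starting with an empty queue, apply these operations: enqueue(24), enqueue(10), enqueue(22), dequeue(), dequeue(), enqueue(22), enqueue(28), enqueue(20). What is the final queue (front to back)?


enqueue(24) -> [24]
enqueue(10) -> [24, 10]
enqueue(22) -> [24, 10, 22]
dequeue() returns 24 -> [10, 22]
dequeue() returns 10 -> [22]
enqueue(22) -> [22, 22]
enqueue(28) -> [22, 22, 28]
enqueue(20) -> [22, 22, 28, 20]
Final queue (front to back): [22, 22, 28, 20]


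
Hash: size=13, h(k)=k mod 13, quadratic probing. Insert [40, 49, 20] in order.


Insertions: 40->slot 1; 49->slot 10; 20->slot 7
Table: [None, 40, None, None, None, None, None, 20, None, None, 49, None, None]


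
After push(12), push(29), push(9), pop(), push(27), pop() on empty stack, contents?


push(12) -> [12]
push(29) -> [12, 29]
push(9) -> [12, 29, 9]
pop() returns 9 -> [12, 29]
push(27) -> [12, 29, 27]
pop() returns 27 -> [12, 29]
Final stack (bottom to top): [12, 29]


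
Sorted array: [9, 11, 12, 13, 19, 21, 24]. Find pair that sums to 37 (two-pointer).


Two pointers: lo=0, hi=6
Found pair: (13, 24) summing to 37


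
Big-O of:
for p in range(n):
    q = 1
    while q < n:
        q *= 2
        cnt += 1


Per nesting level: O(n) * O(log n) = O(n log n)
Complexity: O(n log n)


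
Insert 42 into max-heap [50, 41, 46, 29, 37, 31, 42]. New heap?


Append 42: [50, 41, 46, 29, 37, 31, 42, 42]
Bubble up: swap idx 7(42) with idx 3(29); swap idx 3(42) with idx 1(41)
Result: [50, 42, 46, 41, 37, 31, 42, 29]


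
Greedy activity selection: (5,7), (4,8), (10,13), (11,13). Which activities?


Greedy: pick earliest-ending, then skip overlaps.
Selected (2 activities): [(5, 7), (10, 13)]


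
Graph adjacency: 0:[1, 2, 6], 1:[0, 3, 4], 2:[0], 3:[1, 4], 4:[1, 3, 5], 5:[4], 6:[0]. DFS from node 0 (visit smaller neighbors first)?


DFS stack-based: start with [0]
Visit order: [0, 1, 3, 4, 5, 2, 6]


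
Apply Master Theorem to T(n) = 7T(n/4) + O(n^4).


a=7, b=4, c=4. log_4(7)=1.404 < c=4. Case 3: O(n^c) = O(n^4)
Complexity: O(n^4)


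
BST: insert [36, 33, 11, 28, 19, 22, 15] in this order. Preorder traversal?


Root = 36; build tree by BST insertion.
Preorder traversal: [36, 33, 11, 28, 19, 15, 22]


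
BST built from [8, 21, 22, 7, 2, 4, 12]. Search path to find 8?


BST root = 8
Search for 8: compare at each node
Path: [8]


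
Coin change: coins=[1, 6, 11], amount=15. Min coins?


dp[0]=0; dp[i]=1+min(dp[i-c] for c in coins)
...dp[10]=5, dp[11]=1, dp[12]=2, dp[13]=3, dp[14]=4, dp[15]=5
Minimum coins for 15 = 5


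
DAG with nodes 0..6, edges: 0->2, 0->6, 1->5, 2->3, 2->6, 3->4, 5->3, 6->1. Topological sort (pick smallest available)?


Kahn's algorithm, process smallest node first
Order: [0, 2, 6, 1, 5, 3, 4]


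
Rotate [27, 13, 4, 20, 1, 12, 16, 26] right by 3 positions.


Right rotate by 3: [12, 16, 26, 27, 13, 4, 20, 1]


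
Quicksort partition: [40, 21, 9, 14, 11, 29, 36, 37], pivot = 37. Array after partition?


Elements <= 37 go left of pivot.
Result: [21, 9, 14, 11, 29, 36, 37, 40], pivot at index 6


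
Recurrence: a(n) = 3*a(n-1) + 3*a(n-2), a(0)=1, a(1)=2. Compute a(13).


Build bottom-up:
...a(11)=1416933, a(12)=5372001, a(13)=3*5372001+3*1416933=20366802


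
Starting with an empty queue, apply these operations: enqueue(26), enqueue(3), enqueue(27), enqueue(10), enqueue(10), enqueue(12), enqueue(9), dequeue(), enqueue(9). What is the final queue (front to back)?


enqueue(26) -> [26]
enqueue(3) -> [26, 3]
enqueue(27) -> [26, 3, 27]
enqueue(10) -> [26, 3, 27, 10]
enqueue(10) -> [26, 3, 27, 10, 10]
enqueue(12) -> [26, 3, 27, 10, 10, 12]
enqueue(9) -> [26, 3, 27, 10, 10, 12, 9]
dequeue() returns 26 -> [3, 27, 10, 10, 12, 9]
enqueue(9) -> [3, 27, 10, 10, 12, 9, 9]
Final queue (front to back): [3, 27, 10, 10, 12, 9, 9]


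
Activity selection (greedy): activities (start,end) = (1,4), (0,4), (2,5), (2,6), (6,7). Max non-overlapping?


Greedy: pick earliest-ending, then skip overlaps.
Selected (2 activities): [(1, 4), (6, 7)]


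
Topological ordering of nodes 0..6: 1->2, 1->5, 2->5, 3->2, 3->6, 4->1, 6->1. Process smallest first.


Kahn's algorithm, process smallest node first
Order: [0, 3, 4, 6, 1, 2, 5]


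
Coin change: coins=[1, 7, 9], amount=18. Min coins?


dp[0]=0; dp[i]=1+min(dp[i-c] for c in coins)
...dp[13]=5, dp[14]=2, dp[15]=3, dp[16]=2, dp[17]=3, dp[18]=2
Minimum coins for 18 = 2


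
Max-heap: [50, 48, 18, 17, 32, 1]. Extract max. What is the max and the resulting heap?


Max = 50
Replace root with last, heapify down
Resulting heap: [48, 32, 18, 17, 1]


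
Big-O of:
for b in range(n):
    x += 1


Per nesting level: O(n) = O(n)
Complexity: O(n)


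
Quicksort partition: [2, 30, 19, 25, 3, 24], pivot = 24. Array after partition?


Elements <= 24 go left of pivot.
Result: [2, 19, 3, 24, 30, 25], pivot at index 3


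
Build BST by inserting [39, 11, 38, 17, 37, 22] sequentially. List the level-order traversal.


Root = 39; build tree by BST insertion.
Level-Order traversal: [39, 11, 38, 17, 37, 22]


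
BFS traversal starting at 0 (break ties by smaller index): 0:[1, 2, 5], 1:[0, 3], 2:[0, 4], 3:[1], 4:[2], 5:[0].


BFS queue: start with [0]
Visit order: [0, 1, 2, 5, 3, 4]


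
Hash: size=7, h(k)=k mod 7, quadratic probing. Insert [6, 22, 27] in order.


Insertions: 6->slot 6; 22->slot 1; 27->slot 0
Table: [27, 22, None, None, None, None, 6]


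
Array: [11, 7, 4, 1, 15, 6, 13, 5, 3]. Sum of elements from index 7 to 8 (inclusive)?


Prefix sums: [0, 11, 18, 22, 23, 38, 44, 57, 62, 65]
Sum[7..8] = prefix[9] - prefix[7] = 65 - 57 = 8


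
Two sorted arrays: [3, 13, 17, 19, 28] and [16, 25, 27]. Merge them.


Compare heads, take smaller each step.
Merged: [3, 13, 16, 17, 19, 25, 27, 28]


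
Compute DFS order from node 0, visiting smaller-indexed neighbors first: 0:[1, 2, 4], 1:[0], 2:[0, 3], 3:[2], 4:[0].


DFS stack-based: start with [0]
Visit order: [0, 1, 2, 3, 4]


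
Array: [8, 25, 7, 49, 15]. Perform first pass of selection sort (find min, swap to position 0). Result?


After one pass: [7, 25, 8, 49, 15]


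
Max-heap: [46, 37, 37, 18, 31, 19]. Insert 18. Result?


Append 18: [46, 37, 37, 18, 31, 19, 18]
Bubble up: no swaps needed
Result: [46, 37, 37, 18, 31, 19, 18]


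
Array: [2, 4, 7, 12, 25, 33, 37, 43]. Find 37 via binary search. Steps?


Search for 37:
[0,7] mid=3 arr[3]=12
[4,7] mid=5 arr[5]=33
[6,7] mid=6 arr[6]=37
Total: 3 comparisons


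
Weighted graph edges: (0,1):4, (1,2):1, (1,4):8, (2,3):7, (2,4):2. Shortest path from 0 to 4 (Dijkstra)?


Dijkstra from 0:
Distances: {0: 0, 1: 4, 2: 5, 3: 12, 4: 7}
Shortest distance to 4 = 7, path = [0, 1, 2, 4]


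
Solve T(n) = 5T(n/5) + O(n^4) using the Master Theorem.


a=5, b=5, c=4. log_5(5)=1 < c=4. Case 3: O(n^c) = O(n^4)
Complexity: O(n^4)


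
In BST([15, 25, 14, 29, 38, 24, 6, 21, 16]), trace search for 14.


BST root = 15
Search for 14: compare at each node
Path: [15, 14]


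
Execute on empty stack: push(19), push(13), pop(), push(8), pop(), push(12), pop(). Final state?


push(19) -> [19]
push(13) -> [19, 13]
pop() returns 13 -> [19]
push(8) -> [19, 8]
pop() returns 8 -> [19]
push(12) -> [19, 12]
pop() returns 12 -> [19]
Final stack (bottom to top): [19]


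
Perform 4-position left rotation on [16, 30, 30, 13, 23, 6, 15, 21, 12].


Left rotate by 4: [23, 6, 15, 21, 12, 16, 30, 30, 13]


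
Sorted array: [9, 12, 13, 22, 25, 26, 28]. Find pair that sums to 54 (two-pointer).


Two pointers: lo=0, hi=6
Found pair: (26, 28) summing to 54


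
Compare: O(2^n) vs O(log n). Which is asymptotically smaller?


logarithmic grows slower than exponential
O(log n) is asymptotically smaller; O(2^n) grows faster


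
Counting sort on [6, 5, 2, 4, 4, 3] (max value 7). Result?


Count array: [0, 0, 1, 1, 2, 1, 1, 0]
Reconstruct: [2, 3, 4, 4, 5, 6]


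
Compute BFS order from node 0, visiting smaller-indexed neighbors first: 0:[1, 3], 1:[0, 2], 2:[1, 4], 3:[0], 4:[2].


BFS queue: start with [0]
Visit order: [0, 1, 3, 2, 4]


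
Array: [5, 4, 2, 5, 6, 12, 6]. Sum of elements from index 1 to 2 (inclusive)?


Prefix sums: [0, 5, 9, 11, 16, 22, 34, 40]
Sum[1..2] = prefix[3] - prefix[1] = 11 - 5 = 6


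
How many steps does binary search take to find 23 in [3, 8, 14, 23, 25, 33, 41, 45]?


Search for 23:
[0,7] mid=3 arr[3]=23
Total: 1 comparisons


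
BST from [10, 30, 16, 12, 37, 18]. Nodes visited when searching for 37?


BST root = 10
Search for 37: compare at each node
Path: [10, 30, 37]


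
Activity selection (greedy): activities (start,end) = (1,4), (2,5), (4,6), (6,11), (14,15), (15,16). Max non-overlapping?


Greedy: pick earliest-ending, then skip overlaps.
Selected (5 activities): [(1, 4), (4, 6), (6, 11), (14, 15), (15, 16)]


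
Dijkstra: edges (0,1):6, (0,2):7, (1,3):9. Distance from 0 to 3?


Dijkstra from 0:
Distances: {0: 0, 1: 6, 2: 7, 3: 15}
Shortest distance to 3 = 15, path = [0, 1, 3]


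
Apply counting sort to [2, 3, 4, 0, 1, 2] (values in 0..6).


Count array: [1, 1, 2, 1, 1, 0, 0]
Reconstruct: [0, 1, 2, 2, 3, 4]


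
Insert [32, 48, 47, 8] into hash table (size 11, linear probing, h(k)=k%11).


Insertions: 32->slot 10; 48->slot 4; 47->slot 3; 8->slot 8
Table: [None, None, None, 47, 48, None, None, None, 8, None, 32]


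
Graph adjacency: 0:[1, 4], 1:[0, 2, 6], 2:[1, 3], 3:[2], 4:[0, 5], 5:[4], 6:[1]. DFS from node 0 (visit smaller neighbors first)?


DFS stack-based: start with [0]
Visit order: [0, 1, 2, 3, 6, 4, 5]


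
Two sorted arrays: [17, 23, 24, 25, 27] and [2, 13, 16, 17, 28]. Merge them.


Compare heads, take smaller each step.
Merged: [2, 13, 16, 17, 17, 23, 24, 25, 27, 28]


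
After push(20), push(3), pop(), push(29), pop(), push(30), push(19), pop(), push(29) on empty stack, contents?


push(20) -> [20]
push(3) -> [20, 3]
pop() returns 3 -> [20]
push(29) -> [20, 29]
pop() returns 29 -> [20]
push(30) -> [20, 30]
push(19) -> [20, 30, 19]
pop() returns 19 -> [20, 30]
push(29) -> [20, 30, 29]
Final stack (bottom to top): [20, 30, 29]


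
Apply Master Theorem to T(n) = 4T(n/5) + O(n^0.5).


a=4, b=5, c=0.5. log_5(4)=0.861 > c=0.5. Case 1: O(n^log_b(a)) = O(n^0.861)
Complexity: O(n^0.861)


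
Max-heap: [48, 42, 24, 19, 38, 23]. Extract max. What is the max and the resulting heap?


Max = 48
Replace root with last, heapify down
Resulting heap: [42, 38, 24, 19, 23]


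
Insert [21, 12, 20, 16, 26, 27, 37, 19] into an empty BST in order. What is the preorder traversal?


Root = 21; build tree by BST insertion.
Preorder traversal: [21, 12, 20, 16, 19, 26, 27, 37]


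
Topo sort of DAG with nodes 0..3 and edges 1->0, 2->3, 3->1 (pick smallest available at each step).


Kahn's algorithm, process smallest node first
Order: [2, 3, 1, 0]


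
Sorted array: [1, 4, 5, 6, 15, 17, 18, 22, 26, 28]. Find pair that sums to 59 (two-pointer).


Two pointers: lo=0, hi=9
No pair sums to 59


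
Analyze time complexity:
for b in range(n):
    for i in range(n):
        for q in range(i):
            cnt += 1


Per nesting level: O(n) * O(n) * O(n) [triangular over i] = O(n^3)
Complexity: O(n^3)


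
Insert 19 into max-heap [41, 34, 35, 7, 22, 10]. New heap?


Append 19: [41, 34, 35, 7, 22, 10, 19]
Bubble up: no swaps needed
Result: [41, 34, 35, 7, 22, 10, 19]


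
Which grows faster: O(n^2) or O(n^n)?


quadratic grows slower than n^n
O(n^2) is asymptotically smaller; O(n^n) grows faster


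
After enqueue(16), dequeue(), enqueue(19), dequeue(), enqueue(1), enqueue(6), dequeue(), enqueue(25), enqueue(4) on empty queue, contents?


enqueue(16) -> [16]
dequeue() returns 16 -> []
enqueue(19) -> [19]
dequeue() returns 19 -> []
enqueue(1) -> [1]
enqueue(6) -> [1, 6]
dequeue() returns 1 -> [6]
enqueue(25) -> [6, 25]
enqueue(4) -> [6, 25, 4]
Final queue (front to back): [6, 25, 4]


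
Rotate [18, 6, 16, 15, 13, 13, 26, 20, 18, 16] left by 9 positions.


Left rotate by 9: [16, 18, 6, 16, 15, 13, 13, 26, 20, 18]


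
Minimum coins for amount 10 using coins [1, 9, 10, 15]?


dp[0]=0; dp[i]=1+min(dp[i-c] for c in coins)
...dp[5]=5, dp[6]=6, dp[7]=7, dp[8]=8, dp[9]=1, dp[10]=1
Minimum coins for 10 = 1


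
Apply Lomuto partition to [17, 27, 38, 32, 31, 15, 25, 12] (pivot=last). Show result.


Elements <= 12 go left of pivot.
Result: [12, 27, 38, 32, 31, 15, 25, 17], pivot at index 0


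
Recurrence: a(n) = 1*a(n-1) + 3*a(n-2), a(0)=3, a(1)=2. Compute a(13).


Build bottom-up:
...a(11)=15797, a(12)=36467, a(13)=1*36467+3*15797=83858


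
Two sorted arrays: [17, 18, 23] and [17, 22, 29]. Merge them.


Compare heads, take smaller each step.
Merged: [17, 17, 18, 22, 23, 29]


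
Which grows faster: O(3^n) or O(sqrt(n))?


sublinear grows slower than exponential (base 3)
O(sqrt(n)) is asymptotically smaller; O(3^n) grows faster


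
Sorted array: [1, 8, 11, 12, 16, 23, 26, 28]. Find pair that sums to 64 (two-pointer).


Two pointers: lo=0, hi=7
No pair sums to 64


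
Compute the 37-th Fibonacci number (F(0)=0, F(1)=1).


F(n)=F(n-1)+F(n-2)
...F(35)=9227465, F(36)=14930352, F(37)=24157817


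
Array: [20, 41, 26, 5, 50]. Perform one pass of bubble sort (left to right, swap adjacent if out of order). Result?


After one pass: [20, 26, 5, 41, 50]


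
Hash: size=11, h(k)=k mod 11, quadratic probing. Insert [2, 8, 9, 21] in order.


Insertions: 2->slot 2; 8->slot 8; 9->slot 9; 21->slot 10
Table: [None, None, 2, None, None, None, None, None, 8, 9, 21]


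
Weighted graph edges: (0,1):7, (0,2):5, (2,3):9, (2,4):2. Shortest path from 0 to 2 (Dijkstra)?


Dijkstra from 0:
Distances: {0: 0, 1: 7, 2: 5, 3: 14, 4: 7}
Shortest distance to 2 = 5, path = [0, 2]


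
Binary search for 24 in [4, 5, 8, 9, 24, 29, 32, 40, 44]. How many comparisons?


Search for 24:
[0,8] mid=4 arr[4]=24
Total: 1 comparisons


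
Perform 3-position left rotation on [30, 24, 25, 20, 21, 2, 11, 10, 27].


Left rotate by 3: [20, 21, 2, 11, 10, 27, 30, 24, 25]


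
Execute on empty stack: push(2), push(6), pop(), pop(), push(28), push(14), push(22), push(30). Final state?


push(2) -> [2]
push(6) -> [2, 6]
pop() returns 6 -> [2]
pop() returns 2 -> []
push(28) -> [28]
push(14) -> [28, 14]
push(22) -> [28, 14, 22]
push(30) -> [28, 14, 22, 30]
Final stack (bottom to top): [28, 14, 22, 30]


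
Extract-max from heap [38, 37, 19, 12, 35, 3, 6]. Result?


Max = 38
Replace root with last, heapify down
Resulting heap: [37, 35, 19, 12, 6, 3]


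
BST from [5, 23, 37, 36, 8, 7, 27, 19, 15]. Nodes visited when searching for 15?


BST root = 5
Search for 15: compare at each node
Path: [5, 23, 8, 19, 15]


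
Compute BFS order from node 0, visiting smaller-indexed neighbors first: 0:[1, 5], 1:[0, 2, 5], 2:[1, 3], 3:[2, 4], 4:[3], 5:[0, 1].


BFS queue: start with [0]
Visit order: [0, 1, 5, 2, 3, 4]


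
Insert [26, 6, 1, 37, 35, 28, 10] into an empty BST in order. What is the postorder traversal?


Root = 26; build tree by BST insertion.
Postorder traversal: [1, 10, 6, 28, 35, 37, 26]


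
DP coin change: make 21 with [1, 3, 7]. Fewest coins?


dp[0]=0; dp[i]=1+min(dp[i-c] for c in coins)
...dp[16]=4, dp[17]=3, dp[18]=4, dp[19]=5, dp[20]=4, dp[21]=3
Minimum coins for 21 = 3


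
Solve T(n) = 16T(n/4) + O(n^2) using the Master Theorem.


a=16, b=4, c=2. log_4(16)=2 = c=2. Case 2: O(n^c log n) = O(n^2 log n)
Complexity: O(n^2 log n)


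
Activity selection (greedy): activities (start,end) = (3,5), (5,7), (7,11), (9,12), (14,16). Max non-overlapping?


Greedy: pick earliest-ending, then skip overlaps.
Selected (4 activities): [(3, 5), (5, 7), (7, 11), (14, 16)]


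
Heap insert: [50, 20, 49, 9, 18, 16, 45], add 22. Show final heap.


Append 22: [50, 20, 49, 9, 18, 16, 45, 22]
Bubble up: swap idx 7(22) with idx 3(9); swap idx 3(22) with idx 1(20)
Result: [50, 22, 49, 20, 18, 16, 45, 9]


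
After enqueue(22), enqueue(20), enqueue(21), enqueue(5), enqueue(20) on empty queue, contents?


enqueue(22) -> [22]
enqueue(20) -> [22, 20]
enqueue(21) -> [22, 20, 21]
enqueue(5) -> [22, 20, 21, 5]
enqueue(20) -> [22, 20, 21, 5, 20]
Final queue (front to back): [22, 20, 21, 5, 20]


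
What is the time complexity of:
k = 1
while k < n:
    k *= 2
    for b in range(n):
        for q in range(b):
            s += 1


Per nesting level: O(log n) * O(n) * O(n) [triangular over b] = O(n^2 log n)
Complexity: O(n^2 log n)


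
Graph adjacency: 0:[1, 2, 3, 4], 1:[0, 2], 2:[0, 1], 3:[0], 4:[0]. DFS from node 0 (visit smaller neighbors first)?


DFS stack-based: start with [0]
Visit order: [0, 1, 2, 3, 4]


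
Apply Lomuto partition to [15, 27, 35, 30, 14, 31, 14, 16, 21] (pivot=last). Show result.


Elements <= 21 go left of pivot.
Result: [15, 14, 14, 16, 21, 31, 35, 30, 27], pivot at index 4


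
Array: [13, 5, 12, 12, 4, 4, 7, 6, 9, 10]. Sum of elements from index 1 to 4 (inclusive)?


Prefix sums: [0, 13, 18, 30, 42, 46, 50, 57, 63, 72, 82]
Sum[1..4] = prefix[5] - prefix[1] = 46 - 13 = 33


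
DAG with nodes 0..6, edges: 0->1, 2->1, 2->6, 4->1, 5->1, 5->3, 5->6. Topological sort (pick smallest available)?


Kahn's algorithm, process smallest node first
Order: [0, 2, 4, 5, 1, 3, 6]


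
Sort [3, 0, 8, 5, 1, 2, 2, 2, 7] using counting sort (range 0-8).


Count array: [1, 1, 3, 1, 0, 1, 0, 1, 1]
Reconstruct: [0, 1, 2, 2, 2, 3, 5, 7, 8]


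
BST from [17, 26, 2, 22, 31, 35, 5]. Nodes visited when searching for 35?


BST root = 17
Search for 35: compare at each node
Path: [17, 26, 31, 35]


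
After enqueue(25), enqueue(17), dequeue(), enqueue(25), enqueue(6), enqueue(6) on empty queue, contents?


enqueue(25) -> [25]
enqueue(17) -> [25, 17]
dequeue() returns 25 -> [17]
enqueue(25) -> [17, 25]
enqueue(6) -> [17, 25, 6]
enqueue(6) -> [17, 25, 6, 6]
Final queue (front to back): [17, 25, 6, 6]


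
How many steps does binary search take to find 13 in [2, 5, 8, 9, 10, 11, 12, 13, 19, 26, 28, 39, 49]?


Search for 13:
[0,12] mid=6 arr[6]=12
[7,12] mid=9 arr[9]=26
[7,8] mid=7 arr[7]=13
Total: 3 comparisons


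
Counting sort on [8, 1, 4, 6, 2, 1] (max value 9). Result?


Count array: [0, 2, 1, 0, 1, 0, 1, 0, 1, 0]
Reconstruct: [1, 1, 2, 4, 6, 8]


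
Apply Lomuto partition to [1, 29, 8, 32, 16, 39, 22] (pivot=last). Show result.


Elements <= 22 go left of pivot.
Result: [1, 8, 16, 22, 29, 39, 32], pivot at index 3


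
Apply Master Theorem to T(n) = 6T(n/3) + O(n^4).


a=6, b=3, c=4. log_3(6)=1.631 < c=4. Case 3: O(n^c) = O(n^4)
Complexity: O(n^4)


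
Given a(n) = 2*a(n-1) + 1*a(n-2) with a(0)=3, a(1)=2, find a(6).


Build bottom-up:
...a(4)=39, a(5)=94, a(6)=2*94+1*39=227


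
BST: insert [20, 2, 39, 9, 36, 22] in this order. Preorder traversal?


Root = 20; build tree by BST insertion.
Preorder traversal: [20, 2, 9, 39, 36, 22]


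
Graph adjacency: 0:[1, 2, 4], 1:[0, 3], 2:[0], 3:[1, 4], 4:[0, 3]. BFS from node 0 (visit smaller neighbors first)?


BFS queue: start with [0]
Visit order: [0, 1, 2, 4, 3]


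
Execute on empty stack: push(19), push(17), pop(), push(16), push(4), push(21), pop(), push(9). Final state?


push(19) -> [19]
push(17) -> [19, 17]
pop() returns 17 -> [19]
push(16) -> [19, 16]
push(4) -> [19, 16, 4]
push(21) -> [19, 16, 4, 21]
pop() returns 21 -> [19, 16, 4]
push(9) -> [19, 16, 4, 9]
Final stack (bottom to top): [19, 16, 4, 9]


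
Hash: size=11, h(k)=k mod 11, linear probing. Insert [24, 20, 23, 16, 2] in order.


Insertions: 24->slot 2; 20->slot 9; 23->slot 1; 16->slot 5; 2->slot 3
Table: [None, 23, 24, 2, None, 16, None, None, None, 20, None]


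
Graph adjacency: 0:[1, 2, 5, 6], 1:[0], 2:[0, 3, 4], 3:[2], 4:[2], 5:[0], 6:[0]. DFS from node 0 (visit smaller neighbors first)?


DFS stack-based: start with [0]
Visit order: [0, 1, 2, 3, 4, 5, 6]


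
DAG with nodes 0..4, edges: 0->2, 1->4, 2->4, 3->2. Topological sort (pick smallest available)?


Kahn's algorithm, process smallest node first
Order: [0, 1, 3, 2, 4]


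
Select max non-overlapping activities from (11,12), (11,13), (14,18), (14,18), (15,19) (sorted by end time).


Greedy: pick earliest-ending, then skip overlaps.
Selected (2 activities): [(11, 12), (14, 18)]


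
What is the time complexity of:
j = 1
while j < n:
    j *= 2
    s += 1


Per nesting level: O(log n) = O(log n)
Complexity: O(log n)


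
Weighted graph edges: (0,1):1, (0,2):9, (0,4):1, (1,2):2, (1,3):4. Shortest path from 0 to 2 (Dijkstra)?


Dijkstra from 0:
Distances: {0: 0, 1: 1, 2: 3, 3: 5, 4: 1}
Shortest distance to 2 = 3, path = [0, 1, 2]


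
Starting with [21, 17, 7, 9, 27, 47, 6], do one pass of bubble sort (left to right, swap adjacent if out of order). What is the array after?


After one pass: [17, 7, 9, 21, 27, 6, 47]


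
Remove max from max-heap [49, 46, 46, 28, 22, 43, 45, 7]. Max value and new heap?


Max = 49
Replace root with last, heapify down
Resulting heap: [46, 28, 46, 7, 22, 43, 45]


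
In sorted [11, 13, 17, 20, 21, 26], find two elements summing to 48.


Two pointers: lo=0, hi=5
No pair sums to 48


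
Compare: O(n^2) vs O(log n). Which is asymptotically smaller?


logarithmic grows slower than quadratic
O(log n) is asymptotically smaller; O(n^2) grows faster


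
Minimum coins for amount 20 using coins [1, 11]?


dp[0]=0; dp[i]=1+min(dp[i-c] for c in coins)
...dp[15]=5, dp[16]=6, dp[17]=7, dp[18]=8, dp[19]=9, dp[20]=10
Minimum coins for 20 = 10


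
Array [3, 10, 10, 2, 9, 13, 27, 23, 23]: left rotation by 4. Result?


Left rotate by 4: [9, 13, 27, 23, 23, 3, 10, 10, 2]


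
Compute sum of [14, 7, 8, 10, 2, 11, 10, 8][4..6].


Prefix sums: [0, 14, 21, 29, 39, 41, 52, 62, 70]
Sum[4..6] = prefix[7] - prefix[4] = 62 - 39 = 23


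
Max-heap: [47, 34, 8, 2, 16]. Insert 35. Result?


Append 35: [47, 34, 8, 2, 16, 35]
Bubble up: swap idx 5(35) with idx 2(8)
Result: [47, 34, 35, 2, 16, 8]


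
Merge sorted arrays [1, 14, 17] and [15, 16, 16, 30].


Compare heads, take smaller each step.
Merged: [1, 14, 15, 16, 16, 17, 30]


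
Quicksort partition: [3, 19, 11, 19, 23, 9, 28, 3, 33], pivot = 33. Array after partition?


Elements <= 33 go left of pivot.
Result: [3, 19, 11, 19, 23, 9, 28, 3, 33], pivot at index 8


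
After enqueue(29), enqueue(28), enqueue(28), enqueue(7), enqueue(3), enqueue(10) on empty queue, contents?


enqueue(29) -> [29]
enqueue(28) -> [29, 28]
enqueue(28) -> [29, 28, 28]
enqueue(7) -> [29, 28, 28, 7]
enqueue(3) -> [29, 28, 28, 7, 3]
enqueue(10) -> [29, 28, 28, 7, 3, 10]
Final queue (front to back): [29, 28, 28, 7, 3, 10]


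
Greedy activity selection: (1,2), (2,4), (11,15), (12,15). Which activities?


Greedy: pick earliest-ending, then skip overlaps.
Selected (3 activities): [(1, 2), (2, 4), (11, 15)]


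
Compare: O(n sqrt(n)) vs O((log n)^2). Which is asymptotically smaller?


polylogarithmic grows slower than n^1.5
O((log n)^2) is asymptotically smaller; O(n sqrt(n)) grows faster


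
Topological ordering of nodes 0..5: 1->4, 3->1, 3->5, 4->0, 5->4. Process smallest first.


Kahn's algorithm, process smallest node first
Order: [2, 3, 1, 5, 4, 0]


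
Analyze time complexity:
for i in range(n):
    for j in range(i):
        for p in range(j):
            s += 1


Per nesting level: O(n) * O(n) [triangular over i] * O(n) [triangular over j] = O(n^3)
Complexity: O(n^3)


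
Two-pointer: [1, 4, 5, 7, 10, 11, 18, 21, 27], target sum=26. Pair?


Two pointers: lo=0, hi=8
Found pair: (5, 21) summing to 26


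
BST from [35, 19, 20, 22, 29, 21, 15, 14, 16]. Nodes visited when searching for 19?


BST root = 35
Search for 19: compare at each node
Path: [35, 19]


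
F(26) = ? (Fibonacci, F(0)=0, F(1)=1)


F(n)=F(n-1)+F(n-2)
...F(24)=46368, F(25)=75025, F(26)=121393


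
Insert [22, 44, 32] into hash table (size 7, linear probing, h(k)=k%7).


Insertions: 22->slot 1; 44->slot 2; 32->slot 4
Table: [None, 22, 44, None, 32, None, None]


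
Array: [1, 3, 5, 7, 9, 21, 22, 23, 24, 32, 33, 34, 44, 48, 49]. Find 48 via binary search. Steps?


Search for 48:
[0,14] mid=7 arr[7]=23
[8,14] mid=11 arr[11]=34
[12,14] mid=13 arr[13]=48
Total: 3 comparisons


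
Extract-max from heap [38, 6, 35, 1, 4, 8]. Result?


Max = 38
Replace root with last, heapify down
Resulting heap: [35, 6, 8, 1, 4]


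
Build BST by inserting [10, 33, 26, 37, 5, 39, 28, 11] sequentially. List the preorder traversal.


Root = 10; build tree by BST insertion.
Preorder traversal: [10, 5, 33, 26, 11, 28, 37, 39]


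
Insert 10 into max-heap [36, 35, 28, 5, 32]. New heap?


Append 10: [36, 35, 28, 5, 32, 10]
Bubble up: no swaps needed
Result: [36, 35, 28, 5, 32, 10]


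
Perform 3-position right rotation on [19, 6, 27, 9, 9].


Right rotate by 3: [27, 9, 9, 19, 6]


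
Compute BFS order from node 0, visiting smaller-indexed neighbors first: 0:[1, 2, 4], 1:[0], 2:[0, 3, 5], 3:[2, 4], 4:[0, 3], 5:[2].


BFS queue: start with [0]
Visit order: [0, 1, 2, 4, 3, 5]


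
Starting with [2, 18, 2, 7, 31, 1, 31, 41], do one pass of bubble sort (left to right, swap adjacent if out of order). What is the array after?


After one pass: [2, 2, 7, 18, 1, 31, 31, 41]


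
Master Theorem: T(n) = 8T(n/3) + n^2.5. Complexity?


a=8, b=3, c=2.5. log_3(8)=1.893 < c=2.5. Case 3: O(n^c) = O(n^2.500)
Complexity: O(n^2.500)


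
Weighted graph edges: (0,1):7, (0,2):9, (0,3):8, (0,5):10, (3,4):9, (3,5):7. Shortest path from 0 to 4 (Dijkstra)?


Dijkstra from 0:
Distances: {0: 0, 1: 7, 2: 9, 3: 8, 4: 17, 5: 10}
Shortest distance to 4 = 17, path = [0, 3, 4]


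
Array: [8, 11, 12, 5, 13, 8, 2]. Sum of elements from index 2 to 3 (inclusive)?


Prefix sums: [0, 8, 19, 31, 36, 49, 57, 59]
Sum[2..3] = prefix[4] - prefix[2] = 36 - 19 = 17


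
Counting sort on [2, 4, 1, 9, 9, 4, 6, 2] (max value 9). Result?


Count array: [0, 1, 2, 0, 2, 0, 1, 0, 0, 2]
Reconstruct: [1, 2, 2, 4, 4, 6, 9, 9]


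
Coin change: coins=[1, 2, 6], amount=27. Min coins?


dp[0]=0; dp[i]=1+min(dp[i-c] for c in coins)
...dp[22]=5, dp[23]=6, dp[24]=4, dp[25]=5, dp[26]=5, dp[27]=6
Minimum coins for 27 = 6


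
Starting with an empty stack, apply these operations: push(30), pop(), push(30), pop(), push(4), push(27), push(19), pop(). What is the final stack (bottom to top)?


push(30) -> [30]
pop() returns 30 -> []
push(30) -> [30]
pop() returns 30 -> []
push(4) -> [4]
push(27) -> [4, 27]
push(19) -> [4, 27, 19]
pop() returns 19 -> [4, 27]
Final stack (bottom to top): [4, 27]


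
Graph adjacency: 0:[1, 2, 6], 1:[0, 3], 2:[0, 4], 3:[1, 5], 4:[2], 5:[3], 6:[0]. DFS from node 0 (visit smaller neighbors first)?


DFS stack-based: start with [0]
Visit order: [0, 1, 3, 5, 2, 4, 6]


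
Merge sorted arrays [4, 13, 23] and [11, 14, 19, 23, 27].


Compare heads, take smaller each step.
Merged: [4, 11, 13, 14, 19, 23, 23, 27]


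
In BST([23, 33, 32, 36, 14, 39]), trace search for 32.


BST root = 23
Search for 32: compare at each node
Path: [23, 33, 32]


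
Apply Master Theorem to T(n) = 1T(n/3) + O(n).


a=1, b=3, c=1. log_3(1)=0 < c=1. Case 3: O(n^c) = O(n)
Complexity: O(n)


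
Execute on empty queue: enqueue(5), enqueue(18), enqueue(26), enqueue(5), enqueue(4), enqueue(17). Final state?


enqueue(5) -> [5]
enqueue(18) -> [5, 18]
enqueue(26) -> [5, 18, 26]
enqueue(5) -> [5, 18, 26, 5]
enqueue(4) -> [5, 18, 26, 5, 4]
enqueue(17) -> [5, 18, 26, 5, 4, 17]
Final queue (front to back): [5, 18, 26, 5, 4, 17]


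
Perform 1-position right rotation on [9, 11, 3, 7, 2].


Right rotate by 1: [2, 9, 11, 3, 7]


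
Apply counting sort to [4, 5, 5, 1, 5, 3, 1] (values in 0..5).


Count array: [0, 2, 0, 1, 1, 3]
Reconstruct: [1, 1, 3, 4, 5, 5, 5]


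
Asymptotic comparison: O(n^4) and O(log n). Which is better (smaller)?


logarithmic grows slower than quartic
O(log n) is asymptotically smaller; O(n^4) grows faster


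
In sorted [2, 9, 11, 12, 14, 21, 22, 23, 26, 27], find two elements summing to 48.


Two pointers: lo=0, hi=9
Found pair: (21, 27) summing to 48


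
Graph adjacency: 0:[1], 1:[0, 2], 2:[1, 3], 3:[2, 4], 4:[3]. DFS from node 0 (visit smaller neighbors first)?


DFS stack-based: start with [0]
Visit order: [0, 1, 2, 3, 4]


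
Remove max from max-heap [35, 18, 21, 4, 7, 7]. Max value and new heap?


Max = 35
Replace root with last, heapify down
Resulting heap: [21, 18, 7, 4, 7]


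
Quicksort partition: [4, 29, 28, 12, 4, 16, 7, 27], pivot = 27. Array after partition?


Elements <= 27 go left of pivot.
Result: [4, 12, 4, 16, 7, 27, 28, 29], pivot at index 5


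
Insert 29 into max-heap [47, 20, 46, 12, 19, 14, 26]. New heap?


Append 29: [47, 20, 46, 12, 19, 14, 26, 29]
Bubble up: swap idx 7(29) with idx 3(12); swap idx 3(29) with idx 1(20)
Result: [47, 29, 46, 20, 19, 14, 26, 12]


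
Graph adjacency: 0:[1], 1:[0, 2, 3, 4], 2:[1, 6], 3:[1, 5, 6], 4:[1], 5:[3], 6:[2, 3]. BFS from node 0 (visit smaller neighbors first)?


BFS queue: start with [0]
Visit order: [0, 1, 2, 3, 4, 6, 5]


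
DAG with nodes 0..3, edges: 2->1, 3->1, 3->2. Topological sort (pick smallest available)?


Kahn's algorithm, process smallest node first
Order: [0, 3, 2, 1]


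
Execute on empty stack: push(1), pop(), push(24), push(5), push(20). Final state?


push(1) -> [1]
pop() returns 1 -> []
push(24) -> [24]
push(5) -> [24, 5]
push(20) -> [24, 5, 20]
Final stack (bottom to top): [24, 5, 20]


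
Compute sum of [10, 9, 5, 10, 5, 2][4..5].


Prefix sums: [0, 10, 19, 24, 34, 39, 41]
Sum[4..5] = prefix[6] - prefix[4] = 41 - 34 = 7


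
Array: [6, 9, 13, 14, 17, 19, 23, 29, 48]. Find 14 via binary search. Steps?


Search for 14:
[0,8] mid=4 arr[4]=17
[0,3] mid=1 arr[1]=9
[2,3] mid=2 arr[2]=13
[3,3] mid=3 arr[3]=14
Total: 4 comparisons


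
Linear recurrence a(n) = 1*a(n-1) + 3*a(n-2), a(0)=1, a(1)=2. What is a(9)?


Build bottom-up:
...a(7)=314, a(8)=725, a(9)=1*725+3*314=1667


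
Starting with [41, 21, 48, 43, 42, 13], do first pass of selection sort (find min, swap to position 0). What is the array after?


After one pass: [13, 21, 48, 43, 42, 41]


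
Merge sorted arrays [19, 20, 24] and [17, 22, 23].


Compare heads, take smaller each step.
Merged: [17, 19, 20, 22, 23, 24]


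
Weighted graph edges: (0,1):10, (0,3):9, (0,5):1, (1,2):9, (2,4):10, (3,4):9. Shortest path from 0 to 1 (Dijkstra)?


Dijkstra from 0:
Distances: {0: 0, 1: 10, 2: 19, 3: 9, 4: 18, 5: 1}
Shortest distance to 1 = 10, path = [0, 1]


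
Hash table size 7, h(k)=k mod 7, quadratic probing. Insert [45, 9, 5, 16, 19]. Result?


Insertions: 45->slot 3; 9->slot 2; 5->slot 5; 16->slot 6; 19->slot 0
Table: [19, None, 9, 45, None, 5, 16]


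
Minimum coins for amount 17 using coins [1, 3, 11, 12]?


dp[0]=0; dp[i]=1+min(dp[i-c] for c in coins)
...dp[12]=1, dp[13]=2, dp[14]=2, dp[15]=2, dp[16]=3, dp[17]=3
Minimum coins for 17 = 3


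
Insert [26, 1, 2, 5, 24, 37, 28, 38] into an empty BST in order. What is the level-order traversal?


Root = 26; build tree by BST insertion.
Level-Order traversal: [26, 1, 37, 2, 28, 38, 5, 24]


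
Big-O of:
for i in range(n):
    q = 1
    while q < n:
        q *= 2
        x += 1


Per nesting level: O(n) * O(log n) = O(n log n)
Complexity: O(n log n)


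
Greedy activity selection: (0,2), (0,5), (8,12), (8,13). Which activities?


Greedy: pick earliest-ending, then skip overlaps.
Selected (2 activities): [(0, 2), (8, 12)]


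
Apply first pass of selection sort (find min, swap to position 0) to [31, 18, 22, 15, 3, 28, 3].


After one pass: [3, 18, 22, 15, 31, 28, 3]


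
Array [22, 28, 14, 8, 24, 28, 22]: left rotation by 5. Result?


Left rotate by 5: [28, 22, 22, 28, 14, 8, 24]


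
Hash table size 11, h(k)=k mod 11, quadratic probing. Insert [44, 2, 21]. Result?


Insertions: 44->slot 0; 2->slot 2; 21->slot 10
Table: [44, None, 2, None, None, None, None, None, None, None, 21]


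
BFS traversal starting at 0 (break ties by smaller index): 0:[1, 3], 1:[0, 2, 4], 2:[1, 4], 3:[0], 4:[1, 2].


BFS queue: start with [0]
Visit order: [0, 1, 3, 2, 4]


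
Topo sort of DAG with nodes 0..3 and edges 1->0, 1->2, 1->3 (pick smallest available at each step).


Kahn's algorithm, process smallest node first
Order: [1, 0, 2, 3]


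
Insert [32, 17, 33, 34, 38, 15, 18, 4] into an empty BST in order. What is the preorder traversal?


Root = 32; build tree by BST insertion.
Preorder traversal: [32, 17, 15, 4, 18, 33, 34, 38]


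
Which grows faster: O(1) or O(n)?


constant grows slower than linear
O(1) is asymptotically smaller; O(n) grows faster


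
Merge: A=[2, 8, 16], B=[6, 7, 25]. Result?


Compare heads, take smaller each step.
Merged: [2, 6, 7, 8, 16, 25]


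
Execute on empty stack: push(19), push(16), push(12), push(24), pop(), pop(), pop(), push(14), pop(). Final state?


push(19) -> [19]
push(16) -> [19, 16]
push(12) -> [19, 16, 12]
push(24) -> [19, 16, 12, 24]
pop() returns 24 -> [19, 16, 12]
pop() returns 12 -> [19, 16]
pop() returns 16 -> [19]
push(14) -> [19, 14]
pop() returns 14 -> [19]
Final stack (bottom to top): [19]


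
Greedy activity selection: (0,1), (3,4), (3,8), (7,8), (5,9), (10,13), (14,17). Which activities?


Greedy: pick earliest-ending, then skip overlaps.
Selected (5 activities): [(0, 1), (3, 4), (7, 8), (10, 13), (14, 17)]


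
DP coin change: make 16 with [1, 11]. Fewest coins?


dp[0]=0; dp[i]=1+min(dp[i-c] for c in coins)
...dp[11]=1, dp[12]=2, dp[13]=3, dp[14]=4, dp[15]=5, dp[16]=6
Minimum coins for 16 = 6


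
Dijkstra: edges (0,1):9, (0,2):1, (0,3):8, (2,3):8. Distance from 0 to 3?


Dijkstra from 0:
Distances: {0: 0, 1: 9, 2: 1, 3: 8}
Shortest distance to 3 = 8, path = [0, 3]


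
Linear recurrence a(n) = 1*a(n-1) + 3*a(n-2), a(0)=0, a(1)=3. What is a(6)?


Build bottom-up:
...a(4)=21, a(5)=57, a(6)=1*57+3*21=120


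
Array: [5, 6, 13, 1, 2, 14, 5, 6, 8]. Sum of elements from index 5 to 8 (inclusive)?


Prefix sums: [0, 5, 11, 24, 25, 27, 41, 46, 52, 60]
Sum[5..8] = prefix[9] - prefix[5] = 60 - 27 = 33


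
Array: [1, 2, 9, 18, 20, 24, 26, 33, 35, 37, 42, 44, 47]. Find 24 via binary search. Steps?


Search for 24:
[0,12] mid=6 arr[6]=26
[0,5] mid=2 arr[2]=9
[3,5] mid=4 arr[4]=20
[5,5] mid=5 arr[5]=24
Total: 4 comparisons


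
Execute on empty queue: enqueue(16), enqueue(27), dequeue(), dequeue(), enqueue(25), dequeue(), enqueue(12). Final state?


enqueue(16) -> [16]
enqueue(27) -> [16, 27]
dequeue() returns 16 -> [27]
dequeue() returns 27 -> []
enqueue(25) -> [25]
dequeue() returns 25 -> []
enqueue(12) -> [12]
Final queue (front to back): [12]


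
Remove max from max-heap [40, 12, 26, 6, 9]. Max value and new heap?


Max = 40
Replace root with last, heapify down
Resulting heap: [26, 12, 9, 6]


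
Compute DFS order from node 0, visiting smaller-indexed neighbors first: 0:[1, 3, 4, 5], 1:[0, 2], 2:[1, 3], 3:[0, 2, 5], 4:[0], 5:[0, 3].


DFS stack-based: start with [0]
Visit order: [0, 1, 2, 3, 5, 4]
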